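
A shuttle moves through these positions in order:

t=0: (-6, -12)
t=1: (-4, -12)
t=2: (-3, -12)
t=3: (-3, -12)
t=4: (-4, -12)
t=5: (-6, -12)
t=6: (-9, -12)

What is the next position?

(-13, -12)

Successive displacements: (+2, +0), (+1, +0), (+0, +0), (-1, +0), (-2, +0), (-3, +0) — each changes by (-1, +0).
step 7: (-9, -12) + (-4, +0) → (-13, -12)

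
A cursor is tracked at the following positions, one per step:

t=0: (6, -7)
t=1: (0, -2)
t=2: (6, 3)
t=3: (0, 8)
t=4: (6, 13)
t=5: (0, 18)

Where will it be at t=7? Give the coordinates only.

The first coordinate repeats the cycle [6, 0] with period 2; step 7 mod 2 = 1, giving 0.
The second coordinate changes by +5 each step, so at step 7 it is -7 + 7·(5) = 28.

(0, 28)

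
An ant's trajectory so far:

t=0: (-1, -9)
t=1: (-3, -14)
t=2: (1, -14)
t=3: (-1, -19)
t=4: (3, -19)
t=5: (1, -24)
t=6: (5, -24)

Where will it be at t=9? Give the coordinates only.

Step-to-step displacements: (-2, -5), (+4, +0), (-2, -5), (+4, +0), (-2, -5), (+4, +0) — a repeating cycle of length 2.
step 7: apply (-2, -5) → (3, -29)
step 8: apply (+4, +0) → (7, -29)
step 9: apply (-2, -5) → (5, -34)

(5, -34)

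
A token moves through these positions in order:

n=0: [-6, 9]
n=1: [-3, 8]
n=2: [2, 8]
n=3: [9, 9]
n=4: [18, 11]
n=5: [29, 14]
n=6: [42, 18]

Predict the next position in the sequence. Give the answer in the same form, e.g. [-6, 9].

[57, 23]

Taking differences between consecutive positions: [+3, -1], [+5, +0], [+7, +1], [+9, +2], [+11, +3], [+13, +4]. These grow by [+2, +1] each step.
step 7: [42, 18] + [+15, +5] → [57, 23]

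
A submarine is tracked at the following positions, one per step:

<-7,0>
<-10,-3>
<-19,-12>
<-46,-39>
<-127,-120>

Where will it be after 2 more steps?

<-1099,-1092>

Consecutive displacements <-3,-3>, <-9,-9>, <-27,-27>, <-81,-81> scale by a factor of 3 each step.
step 5: <-127,-120> + <-243,-243> → <-370,-363>
step 6: <-370,-363> + <-729,-729> → <-1099,-1092>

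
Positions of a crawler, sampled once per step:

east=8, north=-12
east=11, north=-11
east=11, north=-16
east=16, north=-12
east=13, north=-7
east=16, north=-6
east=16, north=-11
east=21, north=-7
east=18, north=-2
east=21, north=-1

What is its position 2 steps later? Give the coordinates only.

east=26, north=-2

Differencing gives (+3, +1), (+0, -5), (+5, +4), (-3, +5), (+3, +1), (+0, -5), (+5, +4), (-3, +5), (+3, +1). This is the pattern (+3, +1), (+0, -5), (+5, +4), (-3, +5) repeated.
step 10: apply (+0, -5) → east=21, north=-6
step 11: apply (+5, +4) → east=26, north=-2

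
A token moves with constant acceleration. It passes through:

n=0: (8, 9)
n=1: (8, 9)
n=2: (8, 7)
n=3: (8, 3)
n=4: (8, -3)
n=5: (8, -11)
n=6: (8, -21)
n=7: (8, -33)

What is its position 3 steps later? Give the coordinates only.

(8, -81)

Taking differences between consecutive positions: (+0, +0), (+0, -2), (+0, -4), (+0, -6), (+0, -8), (+0, -10), (+0, -12). These grow by (+0, -2) each step.
step 8: (8, -33) + (+0, -14) → (8, -47)
step 9: (8, -47) + (+0, -16) → (8, -63)
step 10: (8, -63) + (+0, -18) → (8, -81)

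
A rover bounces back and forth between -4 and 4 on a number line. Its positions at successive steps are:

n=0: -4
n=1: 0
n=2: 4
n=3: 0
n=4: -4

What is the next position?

0

The value travels 4 per step and bounces off the walls at -4 and 4.
  step 5: -4 → 0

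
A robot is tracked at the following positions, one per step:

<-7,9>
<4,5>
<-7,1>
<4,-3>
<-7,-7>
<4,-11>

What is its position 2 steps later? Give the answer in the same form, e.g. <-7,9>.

First: cycles through -7, 4 every 2 steps. Step 7 lands at position 1 of the cycle → 4.
Second: linear, -4 per step → -19 at step 7.

<4,-19>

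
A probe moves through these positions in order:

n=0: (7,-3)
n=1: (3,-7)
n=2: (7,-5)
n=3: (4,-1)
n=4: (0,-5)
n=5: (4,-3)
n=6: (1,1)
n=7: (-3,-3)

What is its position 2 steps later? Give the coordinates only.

Differencing gives (-4,-4), (+4,+2), (-3,+4), (-4,-4), (+4,+2), (-3,+4), (-4,-4). This is the pattern (-4,-4), (+4,+2), (-3,+4) repeated.
step 8: apply (+4,+2) → (1,-1)
step 9: apply (-3,+4) → (-2,3)

(-2,3)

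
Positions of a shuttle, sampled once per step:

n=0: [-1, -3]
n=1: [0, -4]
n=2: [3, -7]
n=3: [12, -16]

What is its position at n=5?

[120, -124]

The jumps are [+1, -1], [+3, -3], [+9, -9] — a geometric progression with ratio 3.
step 4: [12, -16] + [+27, -27] → [39, -43]
step 5: [39, -43] + [+81, -81] → [120, -124]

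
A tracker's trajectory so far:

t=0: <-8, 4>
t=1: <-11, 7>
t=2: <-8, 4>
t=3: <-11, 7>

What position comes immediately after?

<-8, 4>

The jumps are <-3, +3>, <+3, -3>, <-3, +3> — a geometric progression with ratio -1.
step 4: <-11, 7> + <+3, -3> → <-8, 4>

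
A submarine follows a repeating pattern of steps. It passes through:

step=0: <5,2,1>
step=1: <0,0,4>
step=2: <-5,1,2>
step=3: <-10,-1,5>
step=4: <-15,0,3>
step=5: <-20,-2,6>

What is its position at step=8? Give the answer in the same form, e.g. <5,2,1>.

<-35,-2,5>

Step-to-step displacements: <-5,-2,+3>, <-5,+1,-2>, <-5,-2,+3>, <-5,+1,-2>, <-5,-2,+3> — a repeating cycle of length 2.
step 6: apply <-5,+1,-2> → <-25,-1,4>
step 7: apply <-5,-2,+3> → <-30,-3,7>
step 8: apply <-5,+1,-2> → <-35,-2,5>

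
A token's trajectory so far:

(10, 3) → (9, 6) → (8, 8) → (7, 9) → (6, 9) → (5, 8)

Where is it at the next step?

(4, 6)

Taking differences between consecutive positions: (-1, +3), (-1, +2), (-1, +1), (-1, +0), (-1, -1). These grow by (+0, -1) each step.
step 6: (5, 8) + (-1, -2) → (4, 6)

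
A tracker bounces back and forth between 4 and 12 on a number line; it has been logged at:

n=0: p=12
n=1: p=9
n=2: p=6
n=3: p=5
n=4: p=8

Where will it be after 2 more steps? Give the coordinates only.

The value travels 3 per step and bounces off the walls at 4 and 12.
  step 5: 8 → 11
  step 6: 11 → 10

p=10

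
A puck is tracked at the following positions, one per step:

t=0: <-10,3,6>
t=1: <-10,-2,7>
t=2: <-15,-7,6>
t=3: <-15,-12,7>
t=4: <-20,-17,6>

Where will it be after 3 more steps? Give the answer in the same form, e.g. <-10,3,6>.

The moves between consecutive positions are <+0,-5,+1>, <-5,-5,-1>, <+0,-5,+1>, <-5,-5,-1>; they repeat the 2-cycle [<+0,-5,+1>, <-5,-5,-1>].
step 5: apply <+0,-5,+1> → <-20,-22,7>
step 6: apply <-5,-5,-1> → <-25,-27,6>
step 7: apply <+0,-5,+1> → <-25,-32,7>

<-25,-32,7>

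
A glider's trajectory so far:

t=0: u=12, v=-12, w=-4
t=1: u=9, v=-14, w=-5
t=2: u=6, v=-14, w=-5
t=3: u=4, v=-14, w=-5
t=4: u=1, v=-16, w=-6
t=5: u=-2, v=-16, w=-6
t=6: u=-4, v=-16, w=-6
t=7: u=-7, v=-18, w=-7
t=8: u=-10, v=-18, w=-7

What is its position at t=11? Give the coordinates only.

Step-to-step displacements: (-3, -2, -1), (-3, +0, +0), (-2, +0, +0), (-3, -2, -1), (-3, +0, +0), (-2, +0, +0), (-3, -2, -1), (-3, +0, +0) — a repeating cycle of length 3.
step 9: apply (-2, +0, +0) → u=-12, v=-18, w=-7
step 10: apply (-3, -2, -1) → u=-15, v=-20, w=-8
step 11: apply (-3, +0, +0) → u=-18, v=-20, w=-8

u=-18, v=-20, w=-8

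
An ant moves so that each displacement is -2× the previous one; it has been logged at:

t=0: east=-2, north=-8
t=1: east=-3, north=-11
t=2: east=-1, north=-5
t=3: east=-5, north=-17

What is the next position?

Step-to-step displacements: (-1, -3), (+2, +6), (-4, -12); each is -2× the previous.
step 4: east=-5, north=-17 + (+8, +24) → east=3, north=7

east=3, north=7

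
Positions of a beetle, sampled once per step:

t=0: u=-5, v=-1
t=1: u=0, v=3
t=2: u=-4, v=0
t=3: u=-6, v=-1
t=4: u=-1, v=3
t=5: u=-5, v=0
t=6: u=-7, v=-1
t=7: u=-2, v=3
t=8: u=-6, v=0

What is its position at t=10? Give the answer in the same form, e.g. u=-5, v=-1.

u=-3, v=3

Step-to-step displacements: (+5, +4), (-4, -3), (-2, -1), (+5, +4), (-4, -3), (-2, -1), (+5, +4), (-4, -3) — a repeating cycle of length 3.
step 9: apply (-2, -1) → u=-8, v=-1
step 10: apply (+5, +4) → u=-3, v=3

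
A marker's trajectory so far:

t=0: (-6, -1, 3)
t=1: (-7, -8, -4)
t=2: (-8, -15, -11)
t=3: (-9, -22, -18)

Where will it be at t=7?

(-13, -50, -46)

Each step adds (-1, -7, -7) to the position.
step 4: (-9, -22, -18) + (-1, -7, -7) → (-10, -29, -25)
step 5: (-10, -29, -25) + (-1, -7, -7) → (-11, -36, -32)
step 6: (-11, -36, -32) + (-1, -7, -7) → (-12, -43, -39)
step 7: (-12, -43, -39) + (-1, -7, -7) → (-13, -50, -46)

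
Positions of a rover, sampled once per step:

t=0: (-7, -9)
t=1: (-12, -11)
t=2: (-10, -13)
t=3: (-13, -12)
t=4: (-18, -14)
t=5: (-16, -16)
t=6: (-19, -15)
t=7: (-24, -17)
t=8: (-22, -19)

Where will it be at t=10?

Differencing gives (-5, -2), (+2, -2), (-3, +1), (-5, -2), (+2, -2), (-3, +1), (-5, -2), (+2, -2). This is the pattern (-5, -2), (+2, -2), (-3, +1) repeated.
step 9: apply (-3, +1) → (-25, -18)
step 10: apply (-5, -2) → (-30, -20)

(-30, -20)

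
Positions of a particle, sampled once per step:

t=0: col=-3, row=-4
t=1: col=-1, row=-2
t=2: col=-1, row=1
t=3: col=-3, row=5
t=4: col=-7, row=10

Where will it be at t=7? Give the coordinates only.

col=-31, row=31

Taking differences between consecutive positions: (+2,+2), (+0,+3), (-2,+4), (-4,+5). These grow by (-2,+1) each step.
step 5: col=-7, row=10 + (-6,+6) → col=-13, row=16
step 6: col=-13, row=16 + (-8,+7) → col=-21, row=23
step 7: col=-21, row=23 + (-10,+8) → col=-31, row=31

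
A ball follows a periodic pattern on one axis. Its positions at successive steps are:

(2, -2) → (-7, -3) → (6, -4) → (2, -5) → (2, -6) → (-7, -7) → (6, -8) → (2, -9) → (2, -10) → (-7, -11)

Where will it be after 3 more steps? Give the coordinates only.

(2, -14)

The first coordinate repeats the cycle [2, -7, 6, 2] with period 4; step 12 mod 4 = 0, giving 2.
The second coordinate changes by -1 each step, so at step 12 it is -2 + 12·(-1) = -14.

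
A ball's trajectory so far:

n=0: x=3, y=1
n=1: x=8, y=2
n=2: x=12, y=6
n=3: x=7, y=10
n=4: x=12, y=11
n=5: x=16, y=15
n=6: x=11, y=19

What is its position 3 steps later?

x=15, y=28

Step-to-step displacements: (+5,+1), (+4,+4), (-5,+4), (+5,+1), (+4,+4), (-5,+4) — a repeating cycle of length 3.
step 7: apply (+5,+1) → x=16, y=20
step 8: apply (+4,+4) → x=20, y=24
step 9: apply (-5,+4) → x=15, y=28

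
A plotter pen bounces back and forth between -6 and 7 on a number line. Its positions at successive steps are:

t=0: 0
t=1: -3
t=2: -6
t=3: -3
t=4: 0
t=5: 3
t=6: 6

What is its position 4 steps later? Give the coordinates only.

The value travels 3 per step and bounces off the walls at -6 and 7.
  step 7: 6 → 5
  step 8: 5 → 2
  step 9: 2 → -1
  step 10: -1 → -4

-4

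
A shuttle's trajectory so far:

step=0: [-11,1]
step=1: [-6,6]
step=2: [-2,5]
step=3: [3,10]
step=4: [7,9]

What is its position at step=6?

[16,13]

The moves between consecutive positions are [+5,+5], [+4,-1], [+5,+5], [+4,-1]; they repeat the 2-cycle [[+5,+5], [+4,-1]].
step 5: apply [+5,+5] → [12,14]
step 6: apply [+4,-1] → [16,13]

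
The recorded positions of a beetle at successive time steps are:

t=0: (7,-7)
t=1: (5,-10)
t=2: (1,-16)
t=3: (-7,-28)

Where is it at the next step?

Step-to-step displacements: (-2,-3), (-4,-6), (-8,-12); each is 2× the previous.
step 4: (-7,-28) + (-16,-24) → (-23,-52)

(-23,-52)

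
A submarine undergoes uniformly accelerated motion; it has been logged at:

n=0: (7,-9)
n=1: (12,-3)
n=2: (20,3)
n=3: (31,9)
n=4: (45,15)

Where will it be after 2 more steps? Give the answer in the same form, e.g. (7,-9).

(82,27)

Taking differences between consecutive positions: (+5,+6), (+8,+6), (+11,+6), (+14,+6). These grow by (+3,+0) each step.
step 5: (45,15) + (+17,+6) → (62,21)
step 6: (62,21) + (+20,+6) → (82,27)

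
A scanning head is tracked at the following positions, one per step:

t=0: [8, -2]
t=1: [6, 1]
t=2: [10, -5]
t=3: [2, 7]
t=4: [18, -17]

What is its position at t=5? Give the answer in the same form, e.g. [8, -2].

Consecutive displacements [-2, +3], [+4, -6], [-8, +12], [+16, -24] scale by a factor of -2 each step.
step 5: [18, -17] + [-32, +48] → [-14, 31]

[-14, 31]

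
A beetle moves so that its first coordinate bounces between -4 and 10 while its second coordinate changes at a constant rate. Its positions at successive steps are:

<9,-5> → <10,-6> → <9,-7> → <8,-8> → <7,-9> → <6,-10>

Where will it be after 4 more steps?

<2,-14>

The first coordinate reflects between -4 and 10, moving 1 per step.
  step 6: 6 → 5
  step 7: 5 → 4
  step 8: 4 → 3
  step 9: 3 → 2
The second coordinate changes by -1 each step: at step 9 it is -14.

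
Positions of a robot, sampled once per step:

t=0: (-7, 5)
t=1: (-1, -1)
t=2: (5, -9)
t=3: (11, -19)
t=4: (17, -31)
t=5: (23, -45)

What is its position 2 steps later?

(35, -79)

Taking differences between consecutive positions: (+6, -6), (+6, -8), (+6, -10), (+6, -12), (+6, -14). These grow by (+0, -2) each step.
step 6: (23, -45) + (+6, -16) → (29, -61)
step 7: (29, -61) + (+6, -18) → (35, -79)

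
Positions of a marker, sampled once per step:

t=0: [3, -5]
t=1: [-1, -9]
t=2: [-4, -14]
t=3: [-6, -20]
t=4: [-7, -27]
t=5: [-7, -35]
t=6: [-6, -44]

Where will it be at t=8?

Taking differences between consecutive positions: [-4, -4], [-3, -5], [-2, -6], [-1, -7], [+0, -8], [+1, -9]. These grow by [+1, -1] each step.
step 7: [-6, -44] + [+2, -10] → [-4, -54]
step 8: [-4, -54] + [+3, -11] → [-1, -65]

[-1, -65]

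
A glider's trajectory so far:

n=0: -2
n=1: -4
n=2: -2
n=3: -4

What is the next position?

-2

Consecutive displacements -2, +2, -2 scale by a factor of -1 each step.
step 4: -4 + 2 → -2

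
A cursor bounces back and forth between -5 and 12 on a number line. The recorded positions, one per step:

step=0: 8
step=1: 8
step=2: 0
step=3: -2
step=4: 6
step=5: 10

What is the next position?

The value travels 8 per step and bounces off the walls at -5 and 12.
  step 6: 10 → 2

2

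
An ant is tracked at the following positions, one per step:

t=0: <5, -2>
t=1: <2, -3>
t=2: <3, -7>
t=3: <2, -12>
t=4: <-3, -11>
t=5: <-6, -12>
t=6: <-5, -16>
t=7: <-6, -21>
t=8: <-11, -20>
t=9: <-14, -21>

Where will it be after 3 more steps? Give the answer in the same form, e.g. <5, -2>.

The moves between consecutive positions are <-3, -1>, <+1, -4>, <-1, -5>, <-5, +1>, <-3, -1>, <+1, -4>, <-1, -5>, <-5, +1>, <-3, -1>; they repeat the 4-cycle [<-3, -1>, <+1, -4>, <-1, -5>, <-5, +1>].
step 10: apply <+1, -4> → <-13, -25>
step 11: apply <-1, -5> → <-14, -30>
step 12: apply <-5, +1> → <-19, -29>

<-19, -29>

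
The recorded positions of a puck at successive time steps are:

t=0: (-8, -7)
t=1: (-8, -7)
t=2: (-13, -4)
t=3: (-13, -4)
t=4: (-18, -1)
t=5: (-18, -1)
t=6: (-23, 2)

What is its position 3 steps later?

Differencing gives (+0, +0), (-5, +3), (+0, +0), (-5, +3), (+0, +0), (-5, +3). This is the pattern (+0, +0), (-5, +3) repeated.
step 7: apply (+0, +0) → (-23, 2)
step 8: apply (-5, +3) → (-28, 5)
step 9: apply (+0, +0) → (-28, 5)

(-28, 5)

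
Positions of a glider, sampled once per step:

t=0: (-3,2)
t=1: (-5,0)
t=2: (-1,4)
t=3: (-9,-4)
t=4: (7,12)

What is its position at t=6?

(39,44)

The jumps are (-2,-2), (+4,+4), (-8,-8), (+16,+16) — a geometric progression with ratio -2.
step 5: (7,12) + (-32,-32) → (-25,-20)
step 6: (-25,-20) + (+64,+64) → (39,44)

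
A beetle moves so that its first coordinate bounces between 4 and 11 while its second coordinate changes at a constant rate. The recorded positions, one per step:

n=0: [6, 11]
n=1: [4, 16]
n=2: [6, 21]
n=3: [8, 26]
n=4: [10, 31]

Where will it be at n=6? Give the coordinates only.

The first coordinate reflects between 4 and 11, moving 2 per step.
  step 5: 10 → 10
  step 6: 10 → 8
The second coordinate changes by +5 each step: at step 6 it is 41.

[8, 41]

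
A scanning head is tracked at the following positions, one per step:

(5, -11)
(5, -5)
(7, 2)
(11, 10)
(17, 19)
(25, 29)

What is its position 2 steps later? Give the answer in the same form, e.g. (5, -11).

(47, 52)

First differences are (+0, +6), (+2, +7), (+4, +8), (+6, +9), (+8, +10); their common second difference is (+2, +1) (constant acceleration).
step 6: (25, 29) + (+10, +11) → (35, 40)
step 7: (35, 40) + (+12, +12) → (47, 52)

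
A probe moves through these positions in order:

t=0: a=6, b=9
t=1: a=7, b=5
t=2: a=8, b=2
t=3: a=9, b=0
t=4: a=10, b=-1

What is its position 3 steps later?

Taking differences between consecutive positions: (+1, -4), (+1, -3), (+1, -2), (+1, -1). These grow by (+0, +1) each step.
step 5: a=10, b=-1 + (+1, +0) → a=11, b=-1
step 6: a=11, b=-1 + (+1, +1) → a=12, b=0
step 7: a=12, b=0 + (+1, +2) → a=13, b=2

a=13, b=2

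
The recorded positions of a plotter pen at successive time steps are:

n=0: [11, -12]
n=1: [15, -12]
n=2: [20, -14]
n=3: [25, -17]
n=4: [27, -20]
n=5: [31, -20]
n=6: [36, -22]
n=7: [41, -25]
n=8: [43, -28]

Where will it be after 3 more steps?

Differencing gives [+4, +0], [+5, -2], [+5, -3], [+2, -3], [+4, +0], [+5, -2], [+5, -3], [+2, -3]. This is the pattern [+4, +0], [+5, -2], [+5, -3], [+2, -3] repeated.
step 9: apply [+4, +0] → [47, -28]
step 10: apply [+5, -2] → [52, -30]
step 11: apply [+5, -3] → [57, -33]

[57, -33]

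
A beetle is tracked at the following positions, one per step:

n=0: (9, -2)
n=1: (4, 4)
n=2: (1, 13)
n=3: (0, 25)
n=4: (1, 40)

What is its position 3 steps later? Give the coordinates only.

First differences are (-5, +6), (-3, +9), (-1, +12), (+1, +15); their common second difference is (+2, +3) (constant acceleration).
step 5: (1, 40) + (+3, +18) → (4, 58)
step 6: (4, 58) + (+5, +21) → (9, 79)
step 7: (9, 79) + (+7, +24) → (16, 103)

(16, 103)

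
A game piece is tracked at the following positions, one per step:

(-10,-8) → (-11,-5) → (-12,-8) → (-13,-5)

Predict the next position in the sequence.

First: linear, -1 per step → -14 at step 4.
Second: cycles through -8, -5 every 2 steps. Step 4 lands at position 0 of the cycle → -8.

(-14,-8)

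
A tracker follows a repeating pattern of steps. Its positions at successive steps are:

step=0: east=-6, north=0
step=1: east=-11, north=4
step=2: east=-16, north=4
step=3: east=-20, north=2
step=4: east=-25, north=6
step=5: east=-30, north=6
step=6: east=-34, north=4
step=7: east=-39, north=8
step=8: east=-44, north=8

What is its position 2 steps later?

east=-53, north=10

The moves between consecutive positions are (-5, +4), (-5, +0), (-4, -2), (-5, +4), (-5, +0), (-4, -2), (-5, +4), (-5, +0); they repeat the 3-cycle [(-5, +4), (-5, +0), (-4, -2)].
step 9: apply (-4, -2) → east=-48, north=6
step 10: apply (-5, +4) → east=-53, north=10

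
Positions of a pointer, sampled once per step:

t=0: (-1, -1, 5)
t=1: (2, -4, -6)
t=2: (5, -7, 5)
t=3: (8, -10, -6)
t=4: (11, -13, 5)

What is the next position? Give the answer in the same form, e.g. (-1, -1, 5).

(14, -16, -6)

The first coordinate changes by +3 each step, so at step 5 it is -1 + 5·(3) = 14.
The second coordinate changes by -3 each step, so at step 5 it is -1 + 5·(-3) = -16.
The third coordinate repeats the cycle [5, -6] with period 2; step 5 mod 2 = 1, giving -6.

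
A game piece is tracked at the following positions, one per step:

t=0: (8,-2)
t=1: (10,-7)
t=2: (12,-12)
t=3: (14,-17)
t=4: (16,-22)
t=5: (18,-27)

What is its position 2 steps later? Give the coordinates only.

Constant displacement of (+2,-5) per step.
step 6: (18,-27) + (+2,-5) → (20,-32)
step 7: (20,-32) + (+2,-5) → (22,-37)

(22,-37)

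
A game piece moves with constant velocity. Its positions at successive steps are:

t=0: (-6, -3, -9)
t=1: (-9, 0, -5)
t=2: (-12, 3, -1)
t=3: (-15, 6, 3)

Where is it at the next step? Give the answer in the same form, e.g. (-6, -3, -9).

The position changes by (-3, +3, +4) every step.
step 4: (-15, 6, 3) + (-3, +3, +4) → (-18, 9, 7)

(-18, 9, 7)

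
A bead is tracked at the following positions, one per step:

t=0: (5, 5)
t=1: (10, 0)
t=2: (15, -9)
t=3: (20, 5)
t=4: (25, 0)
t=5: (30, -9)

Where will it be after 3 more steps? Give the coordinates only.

The first coordinate changes by +5 each step, so at step 8 it is 5 + 8·(5) = 45.
The second coordinate repeats the cycle [5, 0, -9] with period 3; step 8 mod 3 = 2, giving -9.

(45, -9)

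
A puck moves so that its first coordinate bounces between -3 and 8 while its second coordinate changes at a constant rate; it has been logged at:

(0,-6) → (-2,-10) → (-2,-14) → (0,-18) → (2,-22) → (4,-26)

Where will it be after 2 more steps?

The first coordinate reflects between -3 and 8, moving 2 per step.
  step 6: 4 → 6
  step 7: 6 → 8
The second coordinate changes by -4 each step: at step 7 it is -34.

(8,-34)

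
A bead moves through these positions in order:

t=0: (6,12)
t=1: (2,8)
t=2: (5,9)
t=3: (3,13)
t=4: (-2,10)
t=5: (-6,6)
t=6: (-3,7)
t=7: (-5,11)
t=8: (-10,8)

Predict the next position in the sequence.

Differencing gives (-4,-4), (+3,+1), (-2,+4), (-5,-3), (-4,-4), (+3,+1), (-2,+4), (-5,-3). This is the pattern (-4,-4), (+3,+1), (-2,+4), (-5,-3) repeated.
step 9: apply (-4,-4) → (-14,4)

(-14,4)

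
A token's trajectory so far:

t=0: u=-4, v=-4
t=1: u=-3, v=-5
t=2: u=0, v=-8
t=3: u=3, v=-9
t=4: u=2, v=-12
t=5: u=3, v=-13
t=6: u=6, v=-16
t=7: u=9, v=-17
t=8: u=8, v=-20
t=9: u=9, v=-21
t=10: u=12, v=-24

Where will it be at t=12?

Step-to-step displacements: (+1, -1), (+3, -3), (+3, -1), (-1, -3), (+1, -1), (+3, -3), (+3, -1), (-1, -3), (+1, -1), (+3, -3) — a repeating cycle of length 4.
step 11: apply (+3, -1) → u=15, v=-25
step 12: apply (-1, -3) → u=14, v=-28

u=14, v=-28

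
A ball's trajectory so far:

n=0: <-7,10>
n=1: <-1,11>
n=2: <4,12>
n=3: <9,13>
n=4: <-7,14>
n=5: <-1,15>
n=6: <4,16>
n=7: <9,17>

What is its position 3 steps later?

First: cycles through -7, -1, 4, 9 every 4 steps. Step 10 lands at position 2 of the cycle → 4.
Second: linear, +1 per step → 20 at step 10.

<4,20>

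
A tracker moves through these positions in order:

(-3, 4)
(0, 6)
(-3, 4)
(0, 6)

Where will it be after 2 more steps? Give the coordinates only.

(0, 6)

The jumps are (+3, +2), (-3, -2), (+3, +2) — a geometric progression with ratio -1.
step 4: (0, 6) + (-3, -2) → (-3, 4)
step 5: (-3, 4) + (+3, +2) → (0, 6)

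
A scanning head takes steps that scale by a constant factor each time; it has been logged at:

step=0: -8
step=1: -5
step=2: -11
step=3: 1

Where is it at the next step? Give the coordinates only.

The jumps are +3, -6, +12 — a geometric progression with ratio -2.
step 4: 1 − 24 → -23

-23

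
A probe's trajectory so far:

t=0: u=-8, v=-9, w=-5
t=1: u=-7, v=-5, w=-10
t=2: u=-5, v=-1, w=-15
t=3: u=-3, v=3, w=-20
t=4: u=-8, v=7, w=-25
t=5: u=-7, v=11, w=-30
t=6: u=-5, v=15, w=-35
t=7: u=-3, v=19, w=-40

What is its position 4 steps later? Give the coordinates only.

u=-3, v=35, w=-60

The u coordinate repeats the cycle [-8, -7, -5, -3] with period 4; step 11 mod 4 = 3, giving -3.
The v coordinate changes by +4 each step, so at step 11 it is -9 + 11·(4) = 35.
The w coordinate changes by -5 each step, so at step 11 it is -5 + 11·(-5) = -60.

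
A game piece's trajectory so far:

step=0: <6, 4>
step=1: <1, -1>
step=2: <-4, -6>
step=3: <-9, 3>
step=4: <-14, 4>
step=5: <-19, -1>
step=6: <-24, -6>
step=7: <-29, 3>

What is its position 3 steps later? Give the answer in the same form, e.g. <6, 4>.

<-44, -6>

The first coordinate changes by -5 each step, so at step 10 it is 6 + 10·(-5) = -44.
The second coordinate repeats the cycle [4, -1, -6, 3] with period 4; step 10 mod 4 = 2, giving -6.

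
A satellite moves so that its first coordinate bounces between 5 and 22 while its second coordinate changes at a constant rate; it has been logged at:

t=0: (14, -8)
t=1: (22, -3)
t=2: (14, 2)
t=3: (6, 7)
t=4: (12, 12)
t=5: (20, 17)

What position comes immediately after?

The first coordinate travels 8 per step and bounces off the walls at 5 and 22.
  step 6: 20 → 16
The second coordinate changes by +5 each step: at step 6 it is 22.

(16, 22)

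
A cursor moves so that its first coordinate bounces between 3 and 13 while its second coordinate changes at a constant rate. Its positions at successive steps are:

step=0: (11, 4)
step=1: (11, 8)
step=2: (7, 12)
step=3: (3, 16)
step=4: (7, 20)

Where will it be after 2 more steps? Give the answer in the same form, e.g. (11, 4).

(11, 28)

The first coordinate reflects between 3 and 13, moving 4 per step.
  step 5: 7 → 11
  step 6: 11 → 11
The second coordinate changes by +4 each step: at step 6 it is 28.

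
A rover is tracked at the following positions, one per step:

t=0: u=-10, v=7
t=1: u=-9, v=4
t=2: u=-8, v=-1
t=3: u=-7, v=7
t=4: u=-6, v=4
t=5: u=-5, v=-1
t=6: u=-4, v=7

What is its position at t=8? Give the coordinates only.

u=-2, v=-1

U: linear, +1 per step → -2 at step 8.
V: cycles through 7, 4, -1 every 3 steps. Step 8 lands at position 2 of the cycle → -1.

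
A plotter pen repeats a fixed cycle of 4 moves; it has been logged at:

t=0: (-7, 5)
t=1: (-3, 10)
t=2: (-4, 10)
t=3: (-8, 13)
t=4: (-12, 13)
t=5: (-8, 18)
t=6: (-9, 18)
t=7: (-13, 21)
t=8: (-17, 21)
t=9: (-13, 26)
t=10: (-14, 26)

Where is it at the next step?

(-18, 29)

Step-to-step displacements: (+4, +5), (-1, +0), (-4, +3), (-4, +0), (+4, +5), (-1, +0), (-4, +3), (-4, +0), (+4, +5), (-1, +0) — a repeating cycle of length 4.
step 11: apply (-4, +3) → (-18, 29)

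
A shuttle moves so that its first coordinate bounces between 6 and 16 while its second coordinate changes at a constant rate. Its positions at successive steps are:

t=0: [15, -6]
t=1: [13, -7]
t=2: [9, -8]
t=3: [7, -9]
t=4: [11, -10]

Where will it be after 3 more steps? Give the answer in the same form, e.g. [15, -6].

The first coordinate reflects between 6 and 16, moving 4 per step.
  step 5: 11 → 15
  step 6: 15 → 13
  step 7: 13 → 9
The second coordinate changes by -1 each step: at step 7 it is -13.

[9, -13]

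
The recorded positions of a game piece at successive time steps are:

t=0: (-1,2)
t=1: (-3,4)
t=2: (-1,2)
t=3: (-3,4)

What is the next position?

(-1,2)

Consecutive displacements (-2,+2), (+2,-2), (-2,+2) scale by a factor of -1 each step.
step 4: (-3,4) + (+2,-2) → (-1,2)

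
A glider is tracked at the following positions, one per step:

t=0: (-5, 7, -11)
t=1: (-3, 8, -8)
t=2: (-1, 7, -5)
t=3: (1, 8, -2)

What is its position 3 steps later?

(7, 7, 7)

The first coordinate changes by +2 each step, so at step 6 it is -5 + 6·(2) = 7.
The second coordinate repeats the cycle [7, 8] with period 2; step 6 mod 2 = 0, giving 7.
The third coordinate changes by +3 each step, so at step 6 it is -11 + 6·(3) = 7.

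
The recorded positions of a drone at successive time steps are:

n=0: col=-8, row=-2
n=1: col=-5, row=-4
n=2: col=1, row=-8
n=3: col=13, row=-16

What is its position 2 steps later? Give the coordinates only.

Consecutive displacements (+3,-2), (+6,-4), (+12,-8) scale by a factor of 2 each step.
step 4: col=13, row=-16 + (+24,-16) → col=37, row=-32
step 5: col=37, row=-32 + (+48,-32) → col=85, row=-64

col=85, row=-64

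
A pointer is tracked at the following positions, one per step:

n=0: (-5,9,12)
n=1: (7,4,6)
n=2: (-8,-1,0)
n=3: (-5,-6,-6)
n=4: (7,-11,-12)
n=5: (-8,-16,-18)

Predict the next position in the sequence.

(-5,-21,-24)

First: cycles through -5, 7, -8 every 3 steps. Step 6 lands at position 0 of the cycle → -5.
Second: linear, -5 per step → -21 at step 6.
Third: linear, -6 per step → -24 at step 6.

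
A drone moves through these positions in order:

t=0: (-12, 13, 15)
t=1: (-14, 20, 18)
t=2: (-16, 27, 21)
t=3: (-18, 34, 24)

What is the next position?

Constant displacement of (-2, +7, +3) per step.
step 4: (-18, 34, 24) + (-2, +7, +3) → (-20, 41, 27)

(-20, 41, 27)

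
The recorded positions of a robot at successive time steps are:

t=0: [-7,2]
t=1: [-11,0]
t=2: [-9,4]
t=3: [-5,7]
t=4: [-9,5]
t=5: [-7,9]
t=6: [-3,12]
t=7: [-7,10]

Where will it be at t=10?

Step-to-step displacements: [-4,-2], [+2,+4], [+4,+3], [-4,-2], [+2,+4], [+4,+3], [-4,-2] — a repeating cycle of length 3.
step 8: apply [+2,+4] → [-5,14]
step 9: apply [+4,+3] → [-1,17]
step 10: apply [-4,-2] → [-5,15]

[-5,15]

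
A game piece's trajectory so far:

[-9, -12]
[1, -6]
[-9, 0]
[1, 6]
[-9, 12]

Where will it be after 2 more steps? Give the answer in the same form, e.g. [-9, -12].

[-9, 24]

The first coordinate repeats the cycle [-9, 1] with period 2; step 6 mod 2 = 0, giving -9.
The second coordinate changes by +6 each step, so at step 6 it is -12 + 6·(6) = 24.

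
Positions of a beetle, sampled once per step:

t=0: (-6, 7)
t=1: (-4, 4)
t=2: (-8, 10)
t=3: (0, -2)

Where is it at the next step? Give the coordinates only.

(-16, 22)

Step-to-step displacements: (+2, -3), (-4, +6), (+8, -12); each is -2× the previous.
step 4: (0, -2) + (-16, +24) → (-16, 22)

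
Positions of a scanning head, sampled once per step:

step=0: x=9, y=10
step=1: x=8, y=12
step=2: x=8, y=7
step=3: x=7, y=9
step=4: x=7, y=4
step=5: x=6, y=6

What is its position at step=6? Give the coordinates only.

x=6, y=1

The moves between consecutive positions are (-1, +2), (+0, -5), (-1, +2), (+0, -5), (-1, +2); they repeat the 2-cycle [(-1, +2), (+0, -5)].
step 6: apply (+0, -5) → x=6, y=1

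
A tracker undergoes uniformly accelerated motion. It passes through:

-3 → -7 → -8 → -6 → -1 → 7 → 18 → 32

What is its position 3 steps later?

92

Taking differences between consecutive positions: -4, -1, +2, +5, +8, +11, +14. These grow by +3 each step.
step 8: 32 + 17 → 49
step 9: 49 + 20 → 69
step 10: 69 + 23 → 92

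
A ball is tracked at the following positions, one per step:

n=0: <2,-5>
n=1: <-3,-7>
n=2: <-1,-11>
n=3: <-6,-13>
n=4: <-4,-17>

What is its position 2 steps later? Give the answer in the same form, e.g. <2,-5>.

<-7,-23>

The moves between consecutive positions are <-5,-2>, <+2,-4>, <-5,-2>, <+2,-4>; they repeat the 2-cycle [<-5,-2>, <+2,-4>].
step 5: apply <-5,-2> → <-9,-19>
step 6: apply <+2,-4> → <-7,-23>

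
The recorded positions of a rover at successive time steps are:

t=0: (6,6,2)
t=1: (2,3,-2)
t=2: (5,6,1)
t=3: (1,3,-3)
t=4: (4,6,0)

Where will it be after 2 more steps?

(3,6,-1)

The moves between consecutive positions are (-4,-3,-4), (+3,+3,+3), (-4,-3,-4), (+3,+3,+3); they repeat the 2-cycle [(-4,-3,-4), (+3,+3,+3)].
step 5: apply (-4,-3,-4) → (0,3,-4)
step 6: apply (+3,+3,+3) → (3,6,-1)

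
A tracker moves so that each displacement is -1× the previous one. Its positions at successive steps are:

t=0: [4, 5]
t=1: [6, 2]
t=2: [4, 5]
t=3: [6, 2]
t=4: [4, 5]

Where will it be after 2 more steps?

[4, 5]

Consecutive displacements [+2, -3], [-2, +3], [+2, -3], [-2, +3] scale by a factor of -1 each step.
step 5: [4, 5] + [+2, -3] → [6, 2]
step 6: [6, 2] + [-2, +3] → [4, 5]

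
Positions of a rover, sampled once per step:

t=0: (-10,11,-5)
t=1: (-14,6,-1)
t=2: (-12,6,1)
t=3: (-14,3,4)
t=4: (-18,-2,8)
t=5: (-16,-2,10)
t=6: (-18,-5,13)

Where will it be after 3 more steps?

Differencing gives (-4,-5,+4), (+2,+0,+2), (-2,-3,+3), (-4,-5,+4), (+2,+0,+2), (-2,-3,+3). This is the pattern (-4,-5,+4), (+2,+0,+2), (-2,-3,+3) repeated.
step 7: apply (-4,-5,+4) → (-22,-10,17)
step 8: apply (+2,+0,+2) → (-20,-10,19)
step 9: apply (-2,-3,+3) → (-22,-13,22)

(-22,-13,22)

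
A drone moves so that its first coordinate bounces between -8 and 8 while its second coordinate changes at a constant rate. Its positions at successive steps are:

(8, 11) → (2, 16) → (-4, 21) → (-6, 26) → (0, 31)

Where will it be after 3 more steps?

(-2, 46)

The first coordinate reflects between -8 and 8, moving 6 per step.
  step 5: 0 → 6
  step 6: 6 → 4
  step 7: 4 → -2
The second coordinate changes by +5 each step: at step 7 it is 46.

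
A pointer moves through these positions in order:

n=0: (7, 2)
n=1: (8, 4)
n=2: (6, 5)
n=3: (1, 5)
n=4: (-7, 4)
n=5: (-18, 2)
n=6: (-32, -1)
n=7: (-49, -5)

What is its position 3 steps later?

Taking differences between consecutive positions: (+1, +2), (-2, +1), (-5, +0), (-8, -1), (-11, -2), (-14, -3), (-17, -4). These grow by (-3, -1) each step.
step 8: (-49, -5) + (-20, -5) → (-69, -10)
step 9: (-69, -10) + (-23, -6) → (-92, -16)
step 10: (-92, -16) + (-26, -7) → (-118, -23)

(-118, -23)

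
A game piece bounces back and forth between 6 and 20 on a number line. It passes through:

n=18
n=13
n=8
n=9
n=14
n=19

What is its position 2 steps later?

The value reflects between 6 and 20, moving 5 per step.
  step 6: 19 → 16
  step 7: 16 → 11

n=11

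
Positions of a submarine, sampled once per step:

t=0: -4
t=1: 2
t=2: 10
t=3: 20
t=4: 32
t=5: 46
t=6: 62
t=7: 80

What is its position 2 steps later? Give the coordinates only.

122

Successive displacements: +6, +8, +10, +12, +14, +16, +18 — each changes by +2.
step 8: 80 + 20 → 100
step 9: 100 + 22 → 122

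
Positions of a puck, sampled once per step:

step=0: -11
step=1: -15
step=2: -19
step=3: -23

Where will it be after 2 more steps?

Each step adds -4 to the position.
step 4: -23 − 4 → -27
step 5: -27 − 4 → -31

-31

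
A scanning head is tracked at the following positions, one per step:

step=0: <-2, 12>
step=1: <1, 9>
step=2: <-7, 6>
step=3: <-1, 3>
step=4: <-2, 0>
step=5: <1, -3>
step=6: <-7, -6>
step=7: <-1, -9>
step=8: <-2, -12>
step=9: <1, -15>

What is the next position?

<-7, -18>

First: cycles through -2, 1, -7, -1 every 4 steps. Step 10 lands at position 2 of the cycle → -7.
Second: linear, -3 per step → -18 at step 10.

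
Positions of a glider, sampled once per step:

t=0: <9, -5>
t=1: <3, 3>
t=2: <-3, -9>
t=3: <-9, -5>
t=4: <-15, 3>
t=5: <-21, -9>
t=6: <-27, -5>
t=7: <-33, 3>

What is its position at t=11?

<-57, -9>

First: linear, -6 per step → -57 at step 11.
Second: cycles through -5, 3, -9 every 3 steps. Step 11 lands at position 2 of the cycle → -9.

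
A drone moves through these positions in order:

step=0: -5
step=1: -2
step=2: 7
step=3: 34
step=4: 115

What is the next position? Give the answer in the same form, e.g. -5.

Consecutive displacements +3, +9, +27, +81 scale by a factor of 3 each step.
step 5: 115 + 243 → 358

358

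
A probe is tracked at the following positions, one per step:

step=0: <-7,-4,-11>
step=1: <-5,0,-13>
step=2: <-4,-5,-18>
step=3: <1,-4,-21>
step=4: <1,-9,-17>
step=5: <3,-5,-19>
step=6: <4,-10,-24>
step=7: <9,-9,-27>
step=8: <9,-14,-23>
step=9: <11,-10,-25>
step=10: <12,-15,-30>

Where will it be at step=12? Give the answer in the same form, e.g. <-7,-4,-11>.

<17,-19,-29>

Step-to-step displacements: <+2,+4,-2>, <+1,-5,-5>, <+5,+1,-3>, <+0,-5,+4>, <+2,+4,-2>, <+1,-5,-5>, <+5,+1,-3>, <+0,-5,+4>, <+2,+4,-2>, <+1,-5,-5> — a repeating cycle of length 4.
step 11: apply <+5,+1,-3> → <17,-14,-33>
step 12: apply <+0,-5,+4> → <17,-19,-29>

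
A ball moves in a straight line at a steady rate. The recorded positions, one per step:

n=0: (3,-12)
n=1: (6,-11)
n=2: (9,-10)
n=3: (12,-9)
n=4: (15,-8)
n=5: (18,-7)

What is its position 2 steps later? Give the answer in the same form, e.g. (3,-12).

Constant displacement of (+3,+1) per step.
step 6: (18,-7) + (+3,+1) → (21,-6)
step 7: (21,-6) + (+3,+1) → (24,-5)

(24,-5)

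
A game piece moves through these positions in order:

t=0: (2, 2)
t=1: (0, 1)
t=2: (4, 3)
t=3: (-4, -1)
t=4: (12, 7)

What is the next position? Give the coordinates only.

Step-to-step displacements: (-2, -1), (+4, +2), (-8, -4), (+16, +8); each is -2× the previous.
step 5: (12, 7) + (-32, -16) → (-20, -9)

(-20, -9)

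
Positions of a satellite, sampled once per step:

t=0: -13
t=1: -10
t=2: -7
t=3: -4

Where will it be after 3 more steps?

Constant displacement of +3 per step.
step 4: -4 + 3 → -1
step 5: -1 + 3 → 2
step 6: 2 + 3 → 5

5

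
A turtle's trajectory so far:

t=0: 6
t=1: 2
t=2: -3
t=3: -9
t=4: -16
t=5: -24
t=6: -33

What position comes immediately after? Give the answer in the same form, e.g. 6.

-43

First differences are -4, -5, -6, -7, -8, -9; their common second difference is -1 (constant acceleration).
step 7: -33 − 10 → -43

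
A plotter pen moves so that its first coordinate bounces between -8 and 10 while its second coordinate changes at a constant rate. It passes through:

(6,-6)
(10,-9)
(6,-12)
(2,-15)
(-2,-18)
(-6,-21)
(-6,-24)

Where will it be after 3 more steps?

(6,-33)

The first coordinate reflects between -8 and 10, moving 4 per step.
  step 7: -6 → -2
  step 8: -2 → 2
  step 9: 2 → 6
The second coordinate changes by -3 each step: at step 9 it is -33.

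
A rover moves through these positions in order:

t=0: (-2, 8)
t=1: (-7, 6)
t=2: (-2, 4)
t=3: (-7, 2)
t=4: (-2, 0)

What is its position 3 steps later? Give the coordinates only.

The first coordinate repeats the cycle [-2, -7] with period 2; step 7 mod 2 = 1, giving -7.
The second coordinate changes by -2 each step, so at step 7 it is 8 + 7·(-2) = -6.

(-7, -6)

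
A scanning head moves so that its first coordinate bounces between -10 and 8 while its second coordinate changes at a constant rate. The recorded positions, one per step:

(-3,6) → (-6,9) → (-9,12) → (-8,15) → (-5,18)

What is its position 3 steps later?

(4,27)

The first coordinate travels 3 per step and bounces off the walls at -10 and 8.
  step 5: -5 → -2
  step 6: -2 → 1
  step 7: 1 → 4
The second coordinate changes by +3 each step: at step 7 it is 27.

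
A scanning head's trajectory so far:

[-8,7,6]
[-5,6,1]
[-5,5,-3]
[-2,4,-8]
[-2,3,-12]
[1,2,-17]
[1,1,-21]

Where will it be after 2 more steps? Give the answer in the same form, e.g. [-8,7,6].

[4,-1,-30]

Differencing gives [+3,-1,-5], [+0,-1,-4], [+3,-1,-5], [+0,-1,-4], [+3,-1,-5], [+0,-1,-4]. This is the pattern [+3,-1,-5], [+0,-1,-4] repeated.
step 7: apply [+3,-1,-5] → [4,0,-26]
step 8: apply [+0,-1,-4] → [4,-1,-30]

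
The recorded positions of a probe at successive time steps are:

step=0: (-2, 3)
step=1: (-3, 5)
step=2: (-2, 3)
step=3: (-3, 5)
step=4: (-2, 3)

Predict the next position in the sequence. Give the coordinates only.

Consecutive displacements (-1, +2), (+1, -2), (-1, +2), (+1, -2) scale by a factor of -1 each step.
step 5: (-2, 3) + (-1, +2) → (-3, 5)

(-3, 5)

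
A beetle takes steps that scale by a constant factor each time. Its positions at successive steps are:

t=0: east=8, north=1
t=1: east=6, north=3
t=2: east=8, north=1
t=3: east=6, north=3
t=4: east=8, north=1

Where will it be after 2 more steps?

Step-to-step displacements: (-2, +2), (+2, -2), (-2, +2), (+2, -2); each is -1× the previous.
step 5: east=8, north=1 + (-2, +2) → east=6, north=3
step 6: east=6, north=3 + (+2, -2) → east=8, north=1

east=8, north=1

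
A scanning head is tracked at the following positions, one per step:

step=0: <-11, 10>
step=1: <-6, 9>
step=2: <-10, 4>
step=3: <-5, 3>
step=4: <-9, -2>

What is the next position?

The moves between consecutive positions are <+5, -1>, <-4, -5>, <+5, -1>, <-4, -5>; they repeat the 2-cycle [<+5, -1>, <-4, -5>].
step 5: apply <+5, -1> → <-4, -3>

<-4, -3>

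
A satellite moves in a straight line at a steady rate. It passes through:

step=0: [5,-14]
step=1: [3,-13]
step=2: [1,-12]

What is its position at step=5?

Constant displacement of [-2,+1] per step.
step 3: [1,-12] + [-2,+1] → [-1,-11]
step 4: [-1,-11] + [-2,+1] → [-3,-10]
step 5: [-3,-10] + [-2,+1] → [-5,-9]

[-5,-9]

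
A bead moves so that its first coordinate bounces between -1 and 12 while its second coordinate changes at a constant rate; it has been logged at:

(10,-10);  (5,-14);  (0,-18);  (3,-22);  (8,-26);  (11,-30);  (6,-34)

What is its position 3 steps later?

The first coordinate reflects between -1 and 12, moving 5 per step.
  step 7: 6 → 1
  step 8: 1 → 2
  step 9: 2 → 7
The second coordinate changes by -4 each step: at step 9 it is -46.

(7,-46)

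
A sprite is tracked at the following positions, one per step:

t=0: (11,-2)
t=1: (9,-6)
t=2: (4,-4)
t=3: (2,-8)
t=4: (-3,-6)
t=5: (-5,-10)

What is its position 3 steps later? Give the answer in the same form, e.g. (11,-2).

The moves between consecutive positions are (-2,-4), (-5,+2), (-2,-4), (-5,+2), (-2,-4); they repeat the 2-cycle [(-2,-4), (-5,+2)].
step 6: apply (-5,+2) → (-10,-8)
step 7: apply (-2,-4) → (-12,-12)
step 8: apply (-5,+2) → (-17,-10)

(-17,-10)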